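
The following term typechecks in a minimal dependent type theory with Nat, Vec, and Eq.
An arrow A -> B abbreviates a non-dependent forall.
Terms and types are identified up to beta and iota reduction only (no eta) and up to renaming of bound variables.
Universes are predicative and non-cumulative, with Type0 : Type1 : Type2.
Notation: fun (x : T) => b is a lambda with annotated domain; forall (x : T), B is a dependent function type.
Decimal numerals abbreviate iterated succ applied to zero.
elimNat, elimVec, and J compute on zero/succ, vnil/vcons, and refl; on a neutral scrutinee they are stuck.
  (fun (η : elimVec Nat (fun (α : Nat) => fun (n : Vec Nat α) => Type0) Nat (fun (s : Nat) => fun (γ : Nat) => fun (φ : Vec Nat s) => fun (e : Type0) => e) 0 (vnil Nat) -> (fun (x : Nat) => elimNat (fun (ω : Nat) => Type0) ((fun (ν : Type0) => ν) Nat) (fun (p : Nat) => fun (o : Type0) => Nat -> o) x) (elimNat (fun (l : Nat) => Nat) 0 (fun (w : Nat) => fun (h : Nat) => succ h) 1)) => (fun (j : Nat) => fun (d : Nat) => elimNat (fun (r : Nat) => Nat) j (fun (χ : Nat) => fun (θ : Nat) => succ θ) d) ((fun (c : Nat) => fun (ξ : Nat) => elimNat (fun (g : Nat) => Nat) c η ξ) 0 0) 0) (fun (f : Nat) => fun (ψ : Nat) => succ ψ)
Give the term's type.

the term's type:
  Nat


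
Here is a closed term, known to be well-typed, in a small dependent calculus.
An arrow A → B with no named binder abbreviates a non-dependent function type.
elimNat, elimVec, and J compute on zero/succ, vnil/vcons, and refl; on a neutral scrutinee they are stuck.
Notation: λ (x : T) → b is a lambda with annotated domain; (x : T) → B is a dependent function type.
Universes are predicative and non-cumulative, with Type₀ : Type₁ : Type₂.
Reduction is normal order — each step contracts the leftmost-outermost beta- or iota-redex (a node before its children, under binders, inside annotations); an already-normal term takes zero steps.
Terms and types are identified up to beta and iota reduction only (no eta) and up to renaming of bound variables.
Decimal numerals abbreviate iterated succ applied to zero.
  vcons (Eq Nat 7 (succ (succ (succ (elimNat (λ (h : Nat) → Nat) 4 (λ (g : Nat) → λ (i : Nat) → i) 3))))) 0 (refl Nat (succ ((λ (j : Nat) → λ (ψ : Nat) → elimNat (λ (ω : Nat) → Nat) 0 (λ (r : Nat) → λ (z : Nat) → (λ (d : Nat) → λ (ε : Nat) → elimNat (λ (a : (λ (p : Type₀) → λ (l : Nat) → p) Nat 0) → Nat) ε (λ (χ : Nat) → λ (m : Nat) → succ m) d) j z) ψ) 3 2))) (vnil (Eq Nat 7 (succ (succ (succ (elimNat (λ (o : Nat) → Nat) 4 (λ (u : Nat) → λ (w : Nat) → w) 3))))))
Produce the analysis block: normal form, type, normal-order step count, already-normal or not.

normal form:
  vcons (Eq Nat 7 7) 0 (refl Nat 7) (vnil (Eq Nat 7 7))
the term's type:
  Vec (Eq Nat 7 7) 1
steps to reach normal form (normal order): 53
already normal: no
first redex: an elimNat iota-redex


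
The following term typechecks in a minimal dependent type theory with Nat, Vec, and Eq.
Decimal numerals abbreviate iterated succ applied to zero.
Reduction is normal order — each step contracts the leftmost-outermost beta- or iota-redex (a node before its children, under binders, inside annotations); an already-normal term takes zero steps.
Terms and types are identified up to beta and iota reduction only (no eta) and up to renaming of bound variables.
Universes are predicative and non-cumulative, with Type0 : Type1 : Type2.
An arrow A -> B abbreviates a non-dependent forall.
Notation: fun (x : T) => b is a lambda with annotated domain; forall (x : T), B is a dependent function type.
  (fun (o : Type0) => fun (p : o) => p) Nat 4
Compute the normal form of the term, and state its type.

resulting normal form:
  4
inferred type:
  Nat
observation: the leftmost-outermost redex is a beta-redex, and normalization takes 2 steps.


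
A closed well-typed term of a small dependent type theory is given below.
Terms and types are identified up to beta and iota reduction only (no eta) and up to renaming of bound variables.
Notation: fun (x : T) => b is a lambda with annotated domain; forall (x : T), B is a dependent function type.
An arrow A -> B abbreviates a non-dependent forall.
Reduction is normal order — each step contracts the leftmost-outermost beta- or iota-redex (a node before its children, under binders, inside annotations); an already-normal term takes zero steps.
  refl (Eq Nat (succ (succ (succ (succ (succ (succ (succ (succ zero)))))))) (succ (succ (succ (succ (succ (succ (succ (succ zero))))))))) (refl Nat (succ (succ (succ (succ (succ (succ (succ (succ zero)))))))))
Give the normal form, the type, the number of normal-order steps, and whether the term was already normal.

resulting normal form:
  refl (Eq Nat (succ (succ (succ (succ (succ (succ (succ (succ zero)))))))) (succ (succ (succ (succ (succ (succ (succ (succ zero))))))))) (refl Nat (succ (succ (succ (succ (succ (succ (succ (succ zero)))))))))
inferred type:
  Eq (Eq Nat (succ (succ (succ (succ (succ (succ (succ (succ zero)))))))) (succ (succ (succ (succ (succ (succ (succ (succ zero))))))))) (refl Nat (succ (succ (succ (succ (succ (succ (succ (succ zero))))))))) (refl Nat (succ (succ (succ (succ (succ (succ (succ (succ zero)))))))))
steps to reach normal form (normal order): 0
started in normal form: yes


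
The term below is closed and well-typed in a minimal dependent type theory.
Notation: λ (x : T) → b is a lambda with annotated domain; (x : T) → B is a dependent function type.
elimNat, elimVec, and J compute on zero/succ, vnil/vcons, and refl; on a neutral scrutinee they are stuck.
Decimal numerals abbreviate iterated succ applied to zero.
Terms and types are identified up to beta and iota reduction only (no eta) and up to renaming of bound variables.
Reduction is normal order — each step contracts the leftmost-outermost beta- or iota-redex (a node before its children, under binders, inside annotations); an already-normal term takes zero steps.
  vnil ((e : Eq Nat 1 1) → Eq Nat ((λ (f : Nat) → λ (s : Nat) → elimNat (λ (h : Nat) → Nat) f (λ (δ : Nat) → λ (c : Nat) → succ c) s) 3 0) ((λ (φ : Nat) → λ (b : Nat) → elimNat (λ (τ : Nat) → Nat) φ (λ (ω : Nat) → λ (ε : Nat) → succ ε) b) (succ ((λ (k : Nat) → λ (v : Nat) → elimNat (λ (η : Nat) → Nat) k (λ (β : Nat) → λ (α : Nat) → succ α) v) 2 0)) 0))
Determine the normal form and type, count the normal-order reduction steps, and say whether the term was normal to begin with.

reduced normal form:
  vnil ((e : Eq Nat 1 1) → Eq Nat 3 3)
type:
  Vec ((e : Eq Nat 1 1) → Eq Nat 3 3) 0
normal-order step count: 9
started in normal form: no
first redex: a beta-redex


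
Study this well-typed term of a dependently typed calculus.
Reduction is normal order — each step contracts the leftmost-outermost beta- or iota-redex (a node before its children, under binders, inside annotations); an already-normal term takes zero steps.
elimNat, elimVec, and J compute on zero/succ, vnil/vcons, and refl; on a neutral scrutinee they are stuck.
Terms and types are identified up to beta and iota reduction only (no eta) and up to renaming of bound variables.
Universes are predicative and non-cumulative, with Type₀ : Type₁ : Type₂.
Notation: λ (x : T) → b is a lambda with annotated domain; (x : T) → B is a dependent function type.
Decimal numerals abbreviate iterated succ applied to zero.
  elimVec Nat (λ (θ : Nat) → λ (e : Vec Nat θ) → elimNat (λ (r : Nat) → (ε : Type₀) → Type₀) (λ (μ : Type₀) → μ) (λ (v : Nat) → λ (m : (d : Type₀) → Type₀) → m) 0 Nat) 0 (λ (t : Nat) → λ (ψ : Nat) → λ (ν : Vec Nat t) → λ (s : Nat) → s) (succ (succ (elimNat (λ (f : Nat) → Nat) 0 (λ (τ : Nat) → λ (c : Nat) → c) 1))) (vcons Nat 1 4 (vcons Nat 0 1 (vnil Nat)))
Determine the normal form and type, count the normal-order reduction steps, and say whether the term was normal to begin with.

normal form:
  0
the term's type:
  Nat
reduction steps (normal order): 11
already normal: no
first contracted redex: an elimVec iota-redex


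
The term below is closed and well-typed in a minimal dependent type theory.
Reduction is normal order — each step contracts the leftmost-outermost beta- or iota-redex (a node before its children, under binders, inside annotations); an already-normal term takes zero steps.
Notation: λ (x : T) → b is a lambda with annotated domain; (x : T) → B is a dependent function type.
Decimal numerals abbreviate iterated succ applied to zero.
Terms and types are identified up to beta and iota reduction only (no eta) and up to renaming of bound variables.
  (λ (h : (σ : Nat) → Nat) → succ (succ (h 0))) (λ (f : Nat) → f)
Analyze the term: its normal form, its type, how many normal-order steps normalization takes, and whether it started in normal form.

normal form:
  2
the term's type:
  Nat
reduction steps (normal order): 2
term was already normal: no
first contracted redex: a beta-redex


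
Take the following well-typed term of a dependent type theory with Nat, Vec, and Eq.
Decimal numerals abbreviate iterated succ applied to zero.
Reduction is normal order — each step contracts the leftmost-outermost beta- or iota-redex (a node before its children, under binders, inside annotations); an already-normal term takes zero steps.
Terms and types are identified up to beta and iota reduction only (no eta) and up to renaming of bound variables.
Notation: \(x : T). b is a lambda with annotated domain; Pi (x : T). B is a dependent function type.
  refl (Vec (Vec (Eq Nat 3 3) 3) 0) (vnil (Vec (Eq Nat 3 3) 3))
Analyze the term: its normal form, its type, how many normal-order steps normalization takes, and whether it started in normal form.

reduced normal form:
  refl (Vec (Vec (Eq Nat 3 3) 3) 0) (vnil (Vec (Eq Nat 3 3) 3))
type:
  Eq (Vec (Vec (Eq Nat 3 3) 3) 0) (vnil (Vec (Eq Nat 3 3) 3)) (vnil (Vec (Eq Nat 3 3) 3))
normal-order step count: 0
already normal: yes


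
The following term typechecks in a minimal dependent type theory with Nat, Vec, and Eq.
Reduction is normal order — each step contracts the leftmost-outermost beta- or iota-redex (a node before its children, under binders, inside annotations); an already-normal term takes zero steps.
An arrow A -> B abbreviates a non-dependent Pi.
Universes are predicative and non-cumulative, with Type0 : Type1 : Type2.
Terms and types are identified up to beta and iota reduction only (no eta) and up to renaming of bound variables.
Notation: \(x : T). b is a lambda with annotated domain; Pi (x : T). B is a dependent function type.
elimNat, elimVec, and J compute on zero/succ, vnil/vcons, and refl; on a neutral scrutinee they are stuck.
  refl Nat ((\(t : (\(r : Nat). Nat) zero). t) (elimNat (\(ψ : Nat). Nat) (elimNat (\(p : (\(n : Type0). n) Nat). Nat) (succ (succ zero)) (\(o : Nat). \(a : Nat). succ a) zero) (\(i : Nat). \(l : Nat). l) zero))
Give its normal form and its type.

normal form:
  refl Nat (succ (succ zero))
inferred type:
  Eq Nat (succ (succ zero)) (succ (succ zero))
observation: the first redex contracted is a beta-redex; the normal form is reached in 3 normal-order steps.


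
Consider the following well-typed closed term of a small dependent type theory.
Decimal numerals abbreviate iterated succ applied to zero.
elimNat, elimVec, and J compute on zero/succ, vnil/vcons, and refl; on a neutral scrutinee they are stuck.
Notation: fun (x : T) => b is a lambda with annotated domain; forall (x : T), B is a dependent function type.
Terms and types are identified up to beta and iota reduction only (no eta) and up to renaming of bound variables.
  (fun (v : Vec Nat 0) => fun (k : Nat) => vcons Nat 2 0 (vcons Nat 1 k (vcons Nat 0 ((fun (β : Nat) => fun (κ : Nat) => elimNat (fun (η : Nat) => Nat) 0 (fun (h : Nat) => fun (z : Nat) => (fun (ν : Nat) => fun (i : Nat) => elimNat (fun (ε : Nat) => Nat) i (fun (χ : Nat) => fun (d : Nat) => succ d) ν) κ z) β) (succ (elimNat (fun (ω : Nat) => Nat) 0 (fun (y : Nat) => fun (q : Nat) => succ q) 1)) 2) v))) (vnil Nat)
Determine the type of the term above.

the term's type:
  forall (v : Nat), Vec Nat 3


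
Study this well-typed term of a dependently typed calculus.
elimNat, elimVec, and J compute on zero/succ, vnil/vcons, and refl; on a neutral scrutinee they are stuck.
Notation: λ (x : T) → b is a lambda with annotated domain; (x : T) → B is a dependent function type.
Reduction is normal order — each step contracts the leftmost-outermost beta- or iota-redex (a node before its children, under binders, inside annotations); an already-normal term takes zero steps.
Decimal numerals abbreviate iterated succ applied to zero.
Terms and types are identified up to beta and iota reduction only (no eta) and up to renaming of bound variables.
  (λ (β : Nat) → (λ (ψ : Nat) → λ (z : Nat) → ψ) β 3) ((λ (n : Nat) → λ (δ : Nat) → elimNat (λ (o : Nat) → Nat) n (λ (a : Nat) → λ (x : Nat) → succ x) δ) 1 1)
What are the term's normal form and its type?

resulting normal form:
  2
type:
  Nat
observation: the leftmost-outermost redex is a beta-redex, and normalization takes 9 steps.


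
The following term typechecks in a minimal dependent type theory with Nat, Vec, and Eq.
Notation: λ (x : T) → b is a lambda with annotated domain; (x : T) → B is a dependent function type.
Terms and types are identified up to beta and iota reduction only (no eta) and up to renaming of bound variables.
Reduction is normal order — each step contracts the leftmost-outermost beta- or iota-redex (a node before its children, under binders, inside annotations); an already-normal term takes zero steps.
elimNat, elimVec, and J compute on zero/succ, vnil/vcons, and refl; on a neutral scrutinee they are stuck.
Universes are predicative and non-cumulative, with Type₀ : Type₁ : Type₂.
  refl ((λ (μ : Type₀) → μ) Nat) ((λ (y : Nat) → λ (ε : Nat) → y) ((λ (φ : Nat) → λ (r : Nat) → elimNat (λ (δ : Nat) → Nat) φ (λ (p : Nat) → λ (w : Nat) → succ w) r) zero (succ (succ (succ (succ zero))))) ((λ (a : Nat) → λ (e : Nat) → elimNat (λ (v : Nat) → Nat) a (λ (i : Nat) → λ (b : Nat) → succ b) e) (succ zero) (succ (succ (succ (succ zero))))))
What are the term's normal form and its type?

resulting normal form:
  refl Nat (succ (succ (succ (succ zero))))
the term's type:
  Eq Nat (succ (succ (succ (succ zero)))) (succ (succ (succ (succ zero))))


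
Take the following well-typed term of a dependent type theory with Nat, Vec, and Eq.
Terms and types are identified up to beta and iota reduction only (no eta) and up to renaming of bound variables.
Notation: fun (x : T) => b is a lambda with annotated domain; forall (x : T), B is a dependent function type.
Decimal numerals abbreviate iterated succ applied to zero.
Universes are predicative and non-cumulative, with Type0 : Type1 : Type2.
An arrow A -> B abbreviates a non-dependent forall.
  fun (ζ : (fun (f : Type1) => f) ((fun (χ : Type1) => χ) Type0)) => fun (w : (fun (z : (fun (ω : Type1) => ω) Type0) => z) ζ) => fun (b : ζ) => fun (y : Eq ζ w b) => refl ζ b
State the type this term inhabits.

inferred type:
  forall (ζ : Type0), forall (f : ζ), forall (χ : ζ), Eq ζ f χ -> Eq ζ χ χ


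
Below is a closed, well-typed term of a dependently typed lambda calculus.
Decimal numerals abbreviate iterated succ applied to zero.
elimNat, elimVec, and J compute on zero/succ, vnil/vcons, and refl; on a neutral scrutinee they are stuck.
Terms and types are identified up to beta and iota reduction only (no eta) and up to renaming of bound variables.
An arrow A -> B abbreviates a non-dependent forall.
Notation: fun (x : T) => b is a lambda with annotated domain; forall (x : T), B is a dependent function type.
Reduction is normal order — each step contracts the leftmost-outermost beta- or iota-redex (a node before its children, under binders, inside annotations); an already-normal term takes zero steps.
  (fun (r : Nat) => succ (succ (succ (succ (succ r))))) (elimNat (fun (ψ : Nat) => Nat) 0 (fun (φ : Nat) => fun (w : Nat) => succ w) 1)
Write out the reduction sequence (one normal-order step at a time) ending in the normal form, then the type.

normal-order reduction:
  (fun (r : Nat) => succ (succ (succ (succ (succ r))))) (elimNat (fun (ψ : Nat) => Nat) 0 (fun (φ : Nat) => fun (w : Nat) => succ w) 1)
  ~> succ (succ (succ (succ (succ (elimNat (fun (r : Nat) => Nat) 0 (fun (ψ : Nat) => fun (φ : Nat) => succ φ) 1)))))
  ~> succ (succ (succ (succ (succ ((fun (r : Nat) => fun (ψ : Nat) => succ ψ) 0 (elimNat (fun (φ : Nat) => Nat) 0 (fun (w : Nat) => fun (q : Nat) => succ q) 0))))))
  ~> succ (succ (succ (succ (succ ((fun (r : Nat) => succ r) (elimNat (fun (ψ : Nat) => Nat) 0 (fun (φ : Nat) => fun (w : Nat) => succ w) 0))))))
  ~> succ (succ (succ (succ (succ (succ (elimNat (fun (r : Nat) => Nat) 0 (fun (ψ : Nat) => fun (φ : Nat) => succ φ) 0))))))
  ~> 6
the term's type:
  Nat


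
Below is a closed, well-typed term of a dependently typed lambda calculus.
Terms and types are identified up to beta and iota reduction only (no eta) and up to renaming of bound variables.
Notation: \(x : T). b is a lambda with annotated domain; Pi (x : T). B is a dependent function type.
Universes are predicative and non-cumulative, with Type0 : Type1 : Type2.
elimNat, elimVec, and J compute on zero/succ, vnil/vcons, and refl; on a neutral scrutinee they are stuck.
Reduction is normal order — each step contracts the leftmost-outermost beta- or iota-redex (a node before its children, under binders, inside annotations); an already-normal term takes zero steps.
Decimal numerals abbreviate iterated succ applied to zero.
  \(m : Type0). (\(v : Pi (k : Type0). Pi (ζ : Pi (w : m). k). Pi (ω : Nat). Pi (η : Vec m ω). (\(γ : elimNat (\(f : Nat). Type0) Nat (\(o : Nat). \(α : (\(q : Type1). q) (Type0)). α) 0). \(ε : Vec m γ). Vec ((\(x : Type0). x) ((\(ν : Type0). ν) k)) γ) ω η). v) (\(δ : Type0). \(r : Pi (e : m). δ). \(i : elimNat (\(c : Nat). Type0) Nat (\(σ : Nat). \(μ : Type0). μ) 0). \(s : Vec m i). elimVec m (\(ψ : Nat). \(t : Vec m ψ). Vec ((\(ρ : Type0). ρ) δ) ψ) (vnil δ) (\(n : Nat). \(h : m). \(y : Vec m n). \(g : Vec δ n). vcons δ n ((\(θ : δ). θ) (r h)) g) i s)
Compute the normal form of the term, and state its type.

normal form:
  \(m : Type0). \(v : Type0). \(k : Pi (ζ : m). v). \(w : Nat). \(ω : Vec m w). elimVec m (\(η : Nat). \(γ : Vec m η). Vec v η) (vnil v) (\(f : Nat). \(o : m). \(α : Vec m f). \(q : Vec v f). vcons v f (k o) q) w ω
the term's type:
  Pi (m : Type0). Pi (v : Type0). Pi (k : Pi (ζ : m). v). Pi (w : Nat). Pi (ω : Vec m w). Vec v w


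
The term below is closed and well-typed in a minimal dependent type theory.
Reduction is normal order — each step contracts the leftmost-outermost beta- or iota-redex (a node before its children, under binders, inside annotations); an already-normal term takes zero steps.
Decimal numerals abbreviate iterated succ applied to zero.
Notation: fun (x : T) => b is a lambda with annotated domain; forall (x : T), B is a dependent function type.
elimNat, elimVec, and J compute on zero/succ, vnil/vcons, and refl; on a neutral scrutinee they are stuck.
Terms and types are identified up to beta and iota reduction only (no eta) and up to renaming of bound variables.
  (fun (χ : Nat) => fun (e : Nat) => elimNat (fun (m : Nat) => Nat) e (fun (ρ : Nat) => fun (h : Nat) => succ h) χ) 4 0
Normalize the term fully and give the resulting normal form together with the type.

normal form:
  4
type:
  Nat


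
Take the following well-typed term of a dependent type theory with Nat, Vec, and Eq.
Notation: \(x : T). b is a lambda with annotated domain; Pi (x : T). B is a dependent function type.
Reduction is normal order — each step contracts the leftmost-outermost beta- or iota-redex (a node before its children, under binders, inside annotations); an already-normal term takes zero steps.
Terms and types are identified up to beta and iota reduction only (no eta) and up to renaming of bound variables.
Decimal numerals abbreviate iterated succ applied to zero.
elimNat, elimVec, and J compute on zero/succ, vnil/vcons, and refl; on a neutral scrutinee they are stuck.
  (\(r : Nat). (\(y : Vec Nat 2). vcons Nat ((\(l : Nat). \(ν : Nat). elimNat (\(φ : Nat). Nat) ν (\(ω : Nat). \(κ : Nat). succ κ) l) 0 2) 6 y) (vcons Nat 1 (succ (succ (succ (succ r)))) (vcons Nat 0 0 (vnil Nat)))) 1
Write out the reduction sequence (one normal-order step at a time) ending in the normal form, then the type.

normal-order reduction:
  (\(r : Nat). (\(y : Vec Nat 2). vcons Nat ((\(l : Nat). \(ν : Nat). elimNat (\(φ : Nat). Nat) ν (\(ω : Nat). \(κ : Nat). succ κ) l) 0 2) 6 y) (vcons Nat 1 (succ (succ (succ (succ r)))) (vcons Nat 0 0 (vnil Nat)))) 1
  ~> (\(r : Vec Nat 2). vcons Nat ((\(y : Nat). \(l : Nat). elimNat (\(ν : Nat). Nat) l (\(φ : Nat). \(ω : Nat). succ ω) y) 0 2) 6 r) (vcons Nat 1 5 (vcons Nat 0 0 (vnil Nat)))
  ~> vcons Nat ((\(r : Nat). \(y : Nat). elimNat (\(l : Nat). Nat) y (\(ν : Nat). \(φ : Nat). succ φ) r) 0 2) 6 (vcons Nat 1 5 (vcons Nat 0 0 (vnil Nat)))
  ~> vcons Nat ((\(r : Nat). elimNat (\(y : Nat). Nat) r (\(l : Nat). \(ν : Nat). succ ν) 0) 2) 6 (vcons Nat 1 5 (vcons Nat 0 0 (vnil Nat)))
  ~> vcons Nat (elimNat (\(r : Nat). Nat) 2 (\(y : Nat). \(l : Nat). succ l) 0) 6 (vcons Nat 1 5 (vcons Nat 0 0 (vnil Nat)))
  ~> vcons Nat 2 6 (vcons Nat 1 5 (vcons Nat 0 0 (vnil Nat)))
inferred type:
  Vec Nat 3


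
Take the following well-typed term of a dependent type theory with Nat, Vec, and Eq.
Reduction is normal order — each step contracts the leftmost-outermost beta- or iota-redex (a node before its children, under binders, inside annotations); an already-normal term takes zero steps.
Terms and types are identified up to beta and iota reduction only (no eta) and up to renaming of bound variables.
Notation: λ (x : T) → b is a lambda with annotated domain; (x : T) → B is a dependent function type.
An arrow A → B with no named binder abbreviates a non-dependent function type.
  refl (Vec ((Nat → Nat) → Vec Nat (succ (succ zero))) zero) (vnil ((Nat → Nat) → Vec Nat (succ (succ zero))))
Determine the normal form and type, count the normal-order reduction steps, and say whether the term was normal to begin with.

normal form:
  refl (Vec ((Nat → Nat) → Vec Nat (succ (succ zero))) zero) (vnil ((Nat → Nat) → Vec Nat (succ (succ zero))))
type:
  Eq (Vec ((Nat → Nat) → Vec Nat (succ (succ zero))) zero) (vnil ((Nat → Nat) → Vec Nat (succ (succ zero)))) (vnil ((Nat → Nat) → Vec Nat (succ (succ zero))))
steps to reach normal form (normal order): 0
term was already normal: yes


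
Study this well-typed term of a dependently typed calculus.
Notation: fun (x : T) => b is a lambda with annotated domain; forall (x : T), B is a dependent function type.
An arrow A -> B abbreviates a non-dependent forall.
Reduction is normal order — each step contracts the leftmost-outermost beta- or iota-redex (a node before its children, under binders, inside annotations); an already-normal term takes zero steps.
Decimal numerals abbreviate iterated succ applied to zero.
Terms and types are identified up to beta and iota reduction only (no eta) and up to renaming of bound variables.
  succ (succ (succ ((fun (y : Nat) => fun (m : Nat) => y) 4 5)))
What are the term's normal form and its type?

resulting normal form:
  7
inferred type:
  Nat


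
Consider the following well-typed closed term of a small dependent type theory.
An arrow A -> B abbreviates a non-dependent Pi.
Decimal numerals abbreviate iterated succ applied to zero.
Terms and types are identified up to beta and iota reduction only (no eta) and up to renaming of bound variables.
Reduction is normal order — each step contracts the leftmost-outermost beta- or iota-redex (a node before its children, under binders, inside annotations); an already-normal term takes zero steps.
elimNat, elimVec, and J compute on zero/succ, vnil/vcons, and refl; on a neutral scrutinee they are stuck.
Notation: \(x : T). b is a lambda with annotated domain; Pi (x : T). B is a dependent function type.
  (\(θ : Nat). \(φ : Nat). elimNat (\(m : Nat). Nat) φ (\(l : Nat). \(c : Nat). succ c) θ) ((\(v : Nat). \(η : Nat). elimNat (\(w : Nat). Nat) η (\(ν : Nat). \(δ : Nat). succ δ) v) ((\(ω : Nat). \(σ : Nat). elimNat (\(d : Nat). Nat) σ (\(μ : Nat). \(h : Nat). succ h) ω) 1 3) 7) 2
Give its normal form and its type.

resulting normal form:
  13
type:
  Nat
observation: the term reaches its normal form after 57 normal-order steps.


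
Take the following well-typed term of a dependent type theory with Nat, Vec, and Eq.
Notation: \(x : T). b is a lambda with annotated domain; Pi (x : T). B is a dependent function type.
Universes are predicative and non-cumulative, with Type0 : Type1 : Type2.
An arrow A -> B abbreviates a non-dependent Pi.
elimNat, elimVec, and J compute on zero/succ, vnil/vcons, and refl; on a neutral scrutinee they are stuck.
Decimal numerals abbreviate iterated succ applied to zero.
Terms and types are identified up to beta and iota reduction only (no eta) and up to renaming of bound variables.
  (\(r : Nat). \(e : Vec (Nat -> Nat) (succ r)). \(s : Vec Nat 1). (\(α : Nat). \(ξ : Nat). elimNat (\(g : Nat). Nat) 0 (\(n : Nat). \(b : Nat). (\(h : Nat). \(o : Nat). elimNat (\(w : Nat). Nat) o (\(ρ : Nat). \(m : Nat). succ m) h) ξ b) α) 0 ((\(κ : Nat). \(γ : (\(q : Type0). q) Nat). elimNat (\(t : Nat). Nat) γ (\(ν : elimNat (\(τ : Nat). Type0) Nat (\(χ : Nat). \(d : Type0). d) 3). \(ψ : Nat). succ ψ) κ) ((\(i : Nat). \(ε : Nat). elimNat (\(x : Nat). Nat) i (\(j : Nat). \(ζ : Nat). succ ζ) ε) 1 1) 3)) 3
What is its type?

inferred type:
  Vec (Nat -> Nat) 4 -> Vec Nat 1 -> Nat


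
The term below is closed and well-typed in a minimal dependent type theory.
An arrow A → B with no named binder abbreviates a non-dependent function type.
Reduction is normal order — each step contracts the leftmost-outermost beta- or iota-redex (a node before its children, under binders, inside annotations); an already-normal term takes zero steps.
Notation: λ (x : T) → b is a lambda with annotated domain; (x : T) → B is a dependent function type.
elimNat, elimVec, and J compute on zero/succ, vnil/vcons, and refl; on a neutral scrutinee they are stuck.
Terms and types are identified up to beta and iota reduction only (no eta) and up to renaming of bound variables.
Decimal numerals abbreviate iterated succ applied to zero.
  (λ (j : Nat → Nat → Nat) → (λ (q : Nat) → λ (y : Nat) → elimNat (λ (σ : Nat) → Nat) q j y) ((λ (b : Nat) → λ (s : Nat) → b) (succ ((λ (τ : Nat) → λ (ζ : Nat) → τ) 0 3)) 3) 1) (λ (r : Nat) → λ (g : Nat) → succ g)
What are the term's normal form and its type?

reduced normal form:
  2
type:
  Nat


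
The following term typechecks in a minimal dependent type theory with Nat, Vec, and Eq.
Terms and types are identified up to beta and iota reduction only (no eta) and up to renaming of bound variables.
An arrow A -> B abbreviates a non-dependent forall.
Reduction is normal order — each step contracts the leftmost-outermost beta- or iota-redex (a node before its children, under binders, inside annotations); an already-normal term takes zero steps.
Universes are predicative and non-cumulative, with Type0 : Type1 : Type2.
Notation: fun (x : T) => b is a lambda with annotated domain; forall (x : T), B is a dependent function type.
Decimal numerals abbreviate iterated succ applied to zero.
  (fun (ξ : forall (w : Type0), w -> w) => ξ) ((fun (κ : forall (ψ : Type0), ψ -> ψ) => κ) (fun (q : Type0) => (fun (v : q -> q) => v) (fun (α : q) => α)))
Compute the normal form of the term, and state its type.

resulting normal form:
  fun (ξ : Type0) => fun (w : ξ) => w
inferred type:
  forall (ξ : Type0), ξ -> ξ


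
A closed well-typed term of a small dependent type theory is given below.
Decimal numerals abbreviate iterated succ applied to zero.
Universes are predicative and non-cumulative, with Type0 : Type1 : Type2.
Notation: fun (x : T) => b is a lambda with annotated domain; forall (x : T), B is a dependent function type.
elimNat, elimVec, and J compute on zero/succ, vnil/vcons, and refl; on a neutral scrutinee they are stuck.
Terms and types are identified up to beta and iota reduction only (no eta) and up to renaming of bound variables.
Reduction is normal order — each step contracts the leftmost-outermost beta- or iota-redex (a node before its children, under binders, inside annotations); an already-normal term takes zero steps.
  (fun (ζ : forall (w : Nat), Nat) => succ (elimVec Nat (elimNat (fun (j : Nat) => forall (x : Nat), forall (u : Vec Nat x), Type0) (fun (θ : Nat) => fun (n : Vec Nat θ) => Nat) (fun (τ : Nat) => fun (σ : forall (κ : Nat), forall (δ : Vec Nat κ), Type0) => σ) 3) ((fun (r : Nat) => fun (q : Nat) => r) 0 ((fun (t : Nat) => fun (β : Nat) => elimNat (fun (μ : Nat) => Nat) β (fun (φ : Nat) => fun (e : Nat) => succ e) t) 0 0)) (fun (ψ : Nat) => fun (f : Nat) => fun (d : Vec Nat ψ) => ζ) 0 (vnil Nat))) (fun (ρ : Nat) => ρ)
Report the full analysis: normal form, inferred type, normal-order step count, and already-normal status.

reduced normal form:
  1
inferred type:
  Nat
normal-order step count: 4
started in normal form: no
first redex: a beta-redex


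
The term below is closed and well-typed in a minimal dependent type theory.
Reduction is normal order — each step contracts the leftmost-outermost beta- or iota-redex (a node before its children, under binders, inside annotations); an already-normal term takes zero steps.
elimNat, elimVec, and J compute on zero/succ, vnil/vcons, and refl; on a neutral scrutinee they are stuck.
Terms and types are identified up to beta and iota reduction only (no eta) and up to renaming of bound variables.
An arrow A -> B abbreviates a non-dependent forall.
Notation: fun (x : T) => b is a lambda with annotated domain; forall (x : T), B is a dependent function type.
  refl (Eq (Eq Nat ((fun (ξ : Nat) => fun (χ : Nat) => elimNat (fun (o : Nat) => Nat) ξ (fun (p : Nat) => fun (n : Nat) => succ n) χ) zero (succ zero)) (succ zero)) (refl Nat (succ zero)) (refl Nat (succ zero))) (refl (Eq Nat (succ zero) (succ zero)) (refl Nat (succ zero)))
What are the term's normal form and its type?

normal form:
  refl (Eq (Eq Nat (succ zero) (succ zero)) (refl Nat (succ zero)) (refl Nat (succ zero))) (refl (Eq Nat (succ zero) (succ zero)) (refl Nat (succ zero)))
inferred type:
  Eq (Eq (Eq Nat (succ zero) (succ zero)) (refl Nat (succ zero)) (refl Nat (succ zero))) (refl (Eq Nat (succ zero) (succ zero)) (refl Nat (succ zero))) (refl (Eq Nat (succ zero) (succ zero)) (refl Nat (succ zero)))
observation: the leftmost-outermost redex is a beta-redex, and normalization takes 6 steps.


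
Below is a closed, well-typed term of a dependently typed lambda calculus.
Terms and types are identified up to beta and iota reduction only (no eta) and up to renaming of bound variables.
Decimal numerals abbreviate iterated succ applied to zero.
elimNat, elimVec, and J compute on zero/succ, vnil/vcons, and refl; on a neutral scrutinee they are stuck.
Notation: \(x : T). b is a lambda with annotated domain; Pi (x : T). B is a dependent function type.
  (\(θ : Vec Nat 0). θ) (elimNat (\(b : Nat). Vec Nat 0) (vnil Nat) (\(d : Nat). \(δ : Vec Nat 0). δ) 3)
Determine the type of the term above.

type:
  Vec Nat 0


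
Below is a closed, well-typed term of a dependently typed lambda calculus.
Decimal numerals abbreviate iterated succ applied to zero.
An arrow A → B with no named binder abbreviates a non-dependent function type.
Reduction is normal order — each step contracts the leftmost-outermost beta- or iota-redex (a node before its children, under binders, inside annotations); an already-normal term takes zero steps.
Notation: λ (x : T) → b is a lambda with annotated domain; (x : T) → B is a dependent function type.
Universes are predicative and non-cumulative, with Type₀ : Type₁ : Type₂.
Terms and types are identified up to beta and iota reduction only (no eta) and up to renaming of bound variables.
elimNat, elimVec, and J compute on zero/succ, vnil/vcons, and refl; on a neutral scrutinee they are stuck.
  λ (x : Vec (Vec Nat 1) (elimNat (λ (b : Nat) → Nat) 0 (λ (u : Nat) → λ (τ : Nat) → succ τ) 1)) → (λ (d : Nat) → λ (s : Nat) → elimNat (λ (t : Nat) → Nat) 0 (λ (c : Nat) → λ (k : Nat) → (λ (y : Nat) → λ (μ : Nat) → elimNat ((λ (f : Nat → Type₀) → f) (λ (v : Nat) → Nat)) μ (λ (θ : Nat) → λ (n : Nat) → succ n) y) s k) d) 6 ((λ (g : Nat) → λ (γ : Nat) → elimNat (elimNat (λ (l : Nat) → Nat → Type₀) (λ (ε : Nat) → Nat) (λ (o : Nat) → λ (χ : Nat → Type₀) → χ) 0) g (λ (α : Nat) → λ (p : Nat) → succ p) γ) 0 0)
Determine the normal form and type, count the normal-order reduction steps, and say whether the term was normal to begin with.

normal form:
  λ (x : Vec (Vec Nat 1) 1) → 0
the term's type:
  Vec (Vec Nat 1) 1 → Nat
reduction steps (normal order): 67
term was already normal: no
first redex: an elimNat iota-redex


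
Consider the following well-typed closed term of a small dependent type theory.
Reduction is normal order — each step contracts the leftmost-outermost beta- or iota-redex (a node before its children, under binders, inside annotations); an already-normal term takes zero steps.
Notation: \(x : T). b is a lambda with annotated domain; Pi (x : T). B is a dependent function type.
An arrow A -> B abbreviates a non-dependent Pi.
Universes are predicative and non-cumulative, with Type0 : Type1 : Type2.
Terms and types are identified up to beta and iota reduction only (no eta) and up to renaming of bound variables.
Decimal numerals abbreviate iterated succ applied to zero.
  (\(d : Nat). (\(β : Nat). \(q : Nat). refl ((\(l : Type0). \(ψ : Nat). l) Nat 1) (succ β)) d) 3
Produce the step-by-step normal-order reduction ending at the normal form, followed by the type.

reduction (normal order):
  (\(d : Nat). (\(β : Nat). \(q : Nat). refl ((\(l : Type0). \(ψ : Nat). l) Nat 1) (succ β)) d) 3
  ~> (\(d : Nat). \(β : Nat). refl ((\(q : Type0). \(l : Nat). q) Nat 1) (succ d)) 3
  ~> \(d : Nat). refl ((\(β : Type0). \(q : Nat). β) Nat 1) 4
  ~> \(d : Nat). refl ((\(β : Nat). Nat) 1) 4
  ~> \(d : Nat). refl Nat 4
type:
  Nat -> Eq Nat 4 4


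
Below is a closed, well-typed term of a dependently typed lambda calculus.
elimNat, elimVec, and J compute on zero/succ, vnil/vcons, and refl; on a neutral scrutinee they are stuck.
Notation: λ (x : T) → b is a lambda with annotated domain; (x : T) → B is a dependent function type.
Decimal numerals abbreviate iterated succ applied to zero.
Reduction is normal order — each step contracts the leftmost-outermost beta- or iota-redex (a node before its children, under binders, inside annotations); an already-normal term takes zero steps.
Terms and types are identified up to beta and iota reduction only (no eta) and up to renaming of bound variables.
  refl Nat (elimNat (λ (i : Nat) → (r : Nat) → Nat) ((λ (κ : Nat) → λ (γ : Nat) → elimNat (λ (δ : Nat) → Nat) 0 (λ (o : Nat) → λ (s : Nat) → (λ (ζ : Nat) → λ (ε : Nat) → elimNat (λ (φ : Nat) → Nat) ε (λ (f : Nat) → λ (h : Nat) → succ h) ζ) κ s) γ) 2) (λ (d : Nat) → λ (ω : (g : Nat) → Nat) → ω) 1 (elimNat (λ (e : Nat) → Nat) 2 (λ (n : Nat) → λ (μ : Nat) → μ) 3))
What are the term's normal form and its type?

reduced normal form:
  refl Nat 4
inferred type:
  Eq Nat 4 4


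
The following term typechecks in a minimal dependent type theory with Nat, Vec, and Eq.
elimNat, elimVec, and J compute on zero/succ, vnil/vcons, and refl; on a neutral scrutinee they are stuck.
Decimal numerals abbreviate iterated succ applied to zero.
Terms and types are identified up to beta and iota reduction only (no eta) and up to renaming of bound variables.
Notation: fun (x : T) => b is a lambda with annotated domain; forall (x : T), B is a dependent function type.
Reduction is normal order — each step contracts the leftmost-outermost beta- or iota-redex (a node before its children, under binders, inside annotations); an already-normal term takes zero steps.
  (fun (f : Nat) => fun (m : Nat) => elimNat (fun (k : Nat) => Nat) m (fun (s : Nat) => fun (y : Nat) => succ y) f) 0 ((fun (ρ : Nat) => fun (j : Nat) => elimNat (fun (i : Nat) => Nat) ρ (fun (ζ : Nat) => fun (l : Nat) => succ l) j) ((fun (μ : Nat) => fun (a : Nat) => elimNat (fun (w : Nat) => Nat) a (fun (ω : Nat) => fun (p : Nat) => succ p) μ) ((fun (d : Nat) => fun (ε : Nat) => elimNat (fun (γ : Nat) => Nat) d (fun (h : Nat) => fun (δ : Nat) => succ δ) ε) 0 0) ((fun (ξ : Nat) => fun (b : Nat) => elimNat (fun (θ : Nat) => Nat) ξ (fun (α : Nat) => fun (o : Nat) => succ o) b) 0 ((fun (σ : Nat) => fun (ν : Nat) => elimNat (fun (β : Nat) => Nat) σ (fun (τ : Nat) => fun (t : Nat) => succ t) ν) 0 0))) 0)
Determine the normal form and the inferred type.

resulting normal form:
  0
the term's type:
  Nat
observation: reduction starts at a beta-redex, and 18 normal-order steps reach the normal form.


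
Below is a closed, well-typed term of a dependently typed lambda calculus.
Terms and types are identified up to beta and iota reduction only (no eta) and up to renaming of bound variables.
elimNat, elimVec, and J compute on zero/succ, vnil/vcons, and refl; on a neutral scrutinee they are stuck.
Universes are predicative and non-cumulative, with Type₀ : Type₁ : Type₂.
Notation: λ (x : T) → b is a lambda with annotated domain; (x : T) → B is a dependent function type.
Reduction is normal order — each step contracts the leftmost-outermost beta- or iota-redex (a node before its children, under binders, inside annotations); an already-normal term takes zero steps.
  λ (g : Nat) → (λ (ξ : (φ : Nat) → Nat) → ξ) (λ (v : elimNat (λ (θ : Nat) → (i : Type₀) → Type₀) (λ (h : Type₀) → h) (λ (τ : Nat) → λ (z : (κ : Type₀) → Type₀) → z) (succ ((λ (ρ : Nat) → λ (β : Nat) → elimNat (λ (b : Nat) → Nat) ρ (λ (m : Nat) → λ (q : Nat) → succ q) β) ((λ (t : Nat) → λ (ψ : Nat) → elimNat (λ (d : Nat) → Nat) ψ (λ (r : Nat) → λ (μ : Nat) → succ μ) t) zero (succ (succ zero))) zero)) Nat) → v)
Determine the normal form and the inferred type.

resulting normal form:
  λ (g : Nat) → λ (ξ : Nat) → ξ
the term's type:
  (g : Nat) → (ξ : Nat) → Nat
observation: the leftmost-outermost redex is a beta-redex, and normalization takes 18 steps.


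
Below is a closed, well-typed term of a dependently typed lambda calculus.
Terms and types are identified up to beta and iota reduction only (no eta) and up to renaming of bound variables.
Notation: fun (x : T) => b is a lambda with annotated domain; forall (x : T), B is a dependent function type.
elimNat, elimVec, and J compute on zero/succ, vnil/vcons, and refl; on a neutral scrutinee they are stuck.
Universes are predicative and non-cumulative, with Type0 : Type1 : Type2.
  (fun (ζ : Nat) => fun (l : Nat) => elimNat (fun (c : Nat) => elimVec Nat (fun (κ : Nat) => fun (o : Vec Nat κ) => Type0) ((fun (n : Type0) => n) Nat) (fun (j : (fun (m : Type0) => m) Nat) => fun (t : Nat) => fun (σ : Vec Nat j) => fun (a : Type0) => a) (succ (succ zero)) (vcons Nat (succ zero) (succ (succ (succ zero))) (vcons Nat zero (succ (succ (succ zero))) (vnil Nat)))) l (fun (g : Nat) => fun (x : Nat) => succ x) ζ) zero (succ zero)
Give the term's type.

type:
  Nat


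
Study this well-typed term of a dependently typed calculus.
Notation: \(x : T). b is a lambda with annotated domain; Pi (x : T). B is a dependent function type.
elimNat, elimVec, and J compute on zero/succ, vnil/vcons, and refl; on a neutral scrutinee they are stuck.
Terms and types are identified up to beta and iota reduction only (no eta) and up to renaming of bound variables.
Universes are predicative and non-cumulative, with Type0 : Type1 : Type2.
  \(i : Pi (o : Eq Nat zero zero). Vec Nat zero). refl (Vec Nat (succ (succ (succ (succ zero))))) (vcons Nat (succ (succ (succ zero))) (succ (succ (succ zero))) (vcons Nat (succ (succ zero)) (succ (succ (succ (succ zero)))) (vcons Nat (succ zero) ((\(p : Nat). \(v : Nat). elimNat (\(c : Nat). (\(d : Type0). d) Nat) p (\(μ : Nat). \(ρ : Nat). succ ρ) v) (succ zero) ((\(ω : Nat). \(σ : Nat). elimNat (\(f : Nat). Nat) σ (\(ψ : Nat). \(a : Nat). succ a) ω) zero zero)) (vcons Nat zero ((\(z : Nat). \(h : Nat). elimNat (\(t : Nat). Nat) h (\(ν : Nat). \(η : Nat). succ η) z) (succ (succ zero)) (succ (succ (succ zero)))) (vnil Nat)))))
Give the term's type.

type:
  Pi (i : Pi (o : Eq Nat zero zero). Vec Nat zero). Eq (Vec Nat (succ (succ (succ (succ zero))))) (vcons Nat (succ (succ (succ zero))) (succ (succ (succ zero))) (vcons Nat (succ (succ zero)) (succ (succ (succ (succ zero)))) (vcons Nat (succ zero) (succ zero) (vcons Nat zero (succ (succ (succ (succ (succ zero))))) (vnil Nat))))) (vcons Nat (succ (succ (succ zero))) (succ (succ (succ zero))) (vcons Nat (succ (succ zero)) (succ (succ (succ (succ zero)))) (vcons Nat (succ zero) (succ zero) (vcons Nat zero (succ (succ (succ (succ (succ zero))))) (vnil Nat)))))
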